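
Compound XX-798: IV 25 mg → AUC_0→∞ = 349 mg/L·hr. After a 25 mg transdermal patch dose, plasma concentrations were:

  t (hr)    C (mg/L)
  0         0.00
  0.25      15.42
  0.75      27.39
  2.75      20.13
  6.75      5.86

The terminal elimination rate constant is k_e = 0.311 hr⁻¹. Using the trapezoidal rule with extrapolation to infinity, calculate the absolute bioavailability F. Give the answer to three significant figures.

Trapezoidal AUC_0→6.75 (transdermal patch):
  [0→0.25]: (0.00+15.42)/2 × 0.25 = 1.9275
  [0.25→0.75]: (15.42+27.39)/2 × 0.5 = 10.7025
  [0.75→2.75]: (27.39+20.13)/2 × 2 = 47.52
  [2.75→6.75]: (20.13+5.86)/2 × 4 = 51.98
  Sum = 112.13 mg/L·hr
Tail: C_last/k_e = 5.86/0.311 = 18.842
AUC_0→∞ (transdermal patch) = 112.13 + 18.842 = 130.972 mg/L·hr
F = (AUC_ev/D_ev)/(AUC_iv/D_iv) = (130.972/25)/(349/25) = 5.23888/13.96 = 0.3753

F = 0.375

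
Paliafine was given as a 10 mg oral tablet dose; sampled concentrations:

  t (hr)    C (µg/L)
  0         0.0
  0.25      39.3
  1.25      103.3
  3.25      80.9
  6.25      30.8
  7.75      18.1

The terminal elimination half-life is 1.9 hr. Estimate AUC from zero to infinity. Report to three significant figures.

AUC = 514 µg/L·hr

Trapezoidal AUC_0→7.75:
  [0→0.25]: (0.0+39.3)/2 × 0.25 = 4.9125
  [0.25→1.25]: (39.3+103.3)/2 × 1 = 71.3
  [1.25→3.25]: (103.3+80.9)/2 × 2 = 184.2
  [3.25→6.25]: (80.9+30.8)/2 × 3 = 167.55
  [6.25→7.75]: (30.8+18.1)/2 × 1.5 = 36.675
  Sum = 464.6375 µg/L·hr
k_e = ln2 / t½ = 0.693147 / 1.9 = 0.3648 hr^-1
Extrapolated tail: C_last / k_e = 18.1 / 0.3648 = 49.616
AUC_0→∞ = 464.6375 + 49.616 = 514.2535 µg/L·hr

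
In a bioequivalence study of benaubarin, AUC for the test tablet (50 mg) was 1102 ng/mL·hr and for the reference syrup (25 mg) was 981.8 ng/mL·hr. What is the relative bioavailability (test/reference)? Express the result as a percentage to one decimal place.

F_rel = (AUC_test/D_test) / (AUC_ref/D_ref)
      = (1102/50) / (981.8/25)
      = 22.04 / 39.272 = 0.5612 = 56.12%

F_rel = 56.1%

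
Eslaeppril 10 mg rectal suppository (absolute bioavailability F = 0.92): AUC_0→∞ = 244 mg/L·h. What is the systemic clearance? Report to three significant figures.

CL = F × Dose / AUC_0→∞
   = 0.92 × 10 / 244 = 0.0377049 L/h

CL = 0.0377 L/h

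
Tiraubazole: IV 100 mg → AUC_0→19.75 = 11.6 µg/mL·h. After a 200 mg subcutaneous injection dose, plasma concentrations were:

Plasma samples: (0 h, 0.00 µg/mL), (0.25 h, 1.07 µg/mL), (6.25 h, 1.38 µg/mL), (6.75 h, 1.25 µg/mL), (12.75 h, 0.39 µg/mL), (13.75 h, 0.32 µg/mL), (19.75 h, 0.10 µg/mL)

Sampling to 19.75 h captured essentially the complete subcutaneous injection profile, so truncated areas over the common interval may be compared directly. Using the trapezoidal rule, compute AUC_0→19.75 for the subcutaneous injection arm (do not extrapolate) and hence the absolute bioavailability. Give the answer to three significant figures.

F = 0.633

Trapezoidal AUC_0→19.75 (subcutaneous injection):
  [0→0.25]: (0.00+1.07)/2 × 0.25 = 0.13375
  [0.25→6.25]: (1.07+1.38)/2 × 6 = 7.35
  [6.25→6.75]: (1.38+1.25)/2 × 0.5 = 0.6575
  [6.75→12.75]: (1.25+0.39)/2 × 6 = 4.92
  [12.75→13.75]: (0.39+0.32)/2 × 1 = 0.355
  [13.75→19.75]: (0.32+0.10)/2 × 6 = 1.26
  Sum = 14.67625 µg/mL·h
F = (AUC_ev/D_ev)/(AUC_iv/D_iv) = (14.67625/200)/(11.6/100) = 0.07338125/0.116 = 0.6326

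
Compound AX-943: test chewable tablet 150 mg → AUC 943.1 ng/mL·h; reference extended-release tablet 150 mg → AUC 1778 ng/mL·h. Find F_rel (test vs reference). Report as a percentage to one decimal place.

F_rel = (AUC_test/D_test) / (AUC_ref/D_ref)
      = (943.1/150) / (1778/150)
      = 6.28733 / 11.8533 = 0.5304 = 53.04%

F_rel = 53.0%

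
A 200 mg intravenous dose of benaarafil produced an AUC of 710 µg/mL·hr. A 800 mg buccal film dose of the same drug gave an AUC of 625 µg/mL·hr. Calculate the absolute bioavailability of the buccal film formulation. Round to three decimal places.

F = 0.220

F = (AUC_ev / D_ev) / (AUC_iv / D_iv)
  = (625/800) / (710/200)
  = 0.78125 / 3.55 = 0.2201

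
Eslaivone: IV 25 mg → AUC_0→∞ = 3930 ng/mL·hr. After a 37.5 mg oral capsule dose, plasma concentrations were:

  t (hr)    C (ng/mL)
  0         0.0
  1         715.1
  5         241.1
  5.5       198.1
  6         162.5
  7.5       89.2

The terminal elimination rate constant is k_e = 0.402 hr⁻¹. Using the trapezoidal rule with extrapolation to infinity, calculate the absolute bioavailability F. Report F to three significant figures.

F = 0.489

Trapezoidal AUC_0→7.5 (oral capsule):
  [0→1]: (0.0+715.1)/2 × 1 = 357.55
  [1→5]: (715.1+241.1)/2 × 4 = 1912.4
  [5→5.5]: (241.1+198.1)/2 × 0.5 = 109.8
  [5.5→6]: (198.1+162.5)/2 × 0.5 = 90.15
  [6→7.5]: (162.5+89.2)/2 × 1.5 = 188.775
  Sum = 2658.675 ng/mL·hr
Tail: C_last/k_e = 89.2/0.402 = 221.891
AUC_0→∞ (oral capsule) = 2658.675 + 221.891 = 2880.566 ng/mL·hr
F = (AUC_ev/D_ev)/(AUC_iv/D_iv) = (2880.566/37.5)/(3930/25) = 76.8151/157.2 = 0.4886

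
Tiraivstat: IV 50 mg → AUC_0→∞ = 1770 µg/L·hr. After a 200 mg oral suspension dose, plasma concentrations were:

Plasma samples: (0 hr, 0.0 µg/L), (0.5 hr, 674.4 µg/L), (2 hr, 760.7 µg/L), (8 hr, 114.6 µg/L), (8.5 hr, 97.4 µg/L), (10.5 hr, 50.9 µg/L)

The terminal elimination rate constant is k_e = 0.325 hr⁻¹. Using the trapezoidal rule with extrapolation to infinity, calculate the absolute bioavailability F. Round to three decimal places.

F = 0.597

Trapezoidal AUC_0→10.5 (oral suspension):
  [0→0.5]: (0.0+674.4)/2 × 0.5 = 168.6
  [0.5→2]: (674.4+760.7)/2 × 1.5 = 1076.325
  [2→8]: (760.7+114.6)/2 × 6 = 2625.9
  [8→8.5]: (114.6+97.4)/2 × 0.5 = 53.0
  [8.5→10.5]: (97.4+50.9)/2 × 2 = 148.3
  Sum = 4072.125 µg/L·hr
Tail: C_last/k_e = 50.9/0.325 = 156.615
AUC_0→∞ (oral suspension) = 4072.125 + 156.615 = 4228.74 µg/L·hr
F = (AUC_ev/D_ev)/(AUC_iv/D_iv) = (4228.74/200)/(1770/50) = 21.1437/35.4 = 0.5973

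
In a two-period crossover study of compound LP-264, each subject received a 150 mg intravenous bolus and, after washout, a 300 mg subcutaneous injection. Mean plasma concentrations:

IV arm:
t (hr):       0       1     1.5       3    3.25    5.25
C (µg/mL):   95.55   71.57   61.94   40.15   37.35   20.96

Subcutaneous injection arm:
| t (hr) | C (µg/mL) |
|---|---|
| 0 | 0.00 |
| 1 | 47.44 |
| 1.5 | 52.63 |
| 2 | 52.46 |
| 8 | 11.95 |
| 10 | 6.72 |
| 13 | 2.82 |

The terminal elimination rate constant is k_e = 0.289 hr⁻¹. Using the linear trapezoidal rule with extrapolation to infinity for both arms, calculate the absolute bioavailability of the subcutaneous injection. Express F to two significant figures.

Trapezoidal AUC_0→5.25 (IV):
  [0→1]: (95.55+71.57)/2 × 1 = 83.56
  [1→1.5]: (71.57+61.94)/2 × 0.5 = 33.3775
  [1.5→3]: (61.94+40.15)/2 × 1.5 = 76.5675
  [3→3.25]: (40.15+37.35)/2 × 0.25 = 9.6875
  [3.25→5.25]: (37.35+20.96)/2 × 2 = 58.31
  Sum = 261.5025 µg/mL·hr
IV tail: 20.96/0.289 = 72.526; AUC_iv,0→∞ = 261.5025 + 72.526 = 334.0285 µg/mL·hr
Trapezoidal AUC_0→13 (subcutaneous injection):
  [0→1]: (0.00+47.44)/2 × 1 = 23.72
  [1→1.5]: (47.44+52.63)/2 × 0.5 = 25.0175
  [1.5→2]: (52.63+52.46)/2 × 0.5 = 26.2725
  [2→8]: (52.46+11.95)/2 × 6 = 193.23
  [8→10]: (11.95+6.72)/2 × 2 = 18.67
  [10→13]: (6.72+2.82)/2 × 3 = 14.31
  Sum = 301.22 µg/mL·hr
subcutaneous injection tail: 2.82/0.289 = 9.758; AUC_ev,0→∞ = 301.22 + 9.758 = 310.978 µg/mL·hr
F = (AUC_ev/D_ev)/(AUC_iv/D_iv) = (310.978/300)/(334.0285/150) = 1.03659/2.22686 = 0.4655

F = 0.47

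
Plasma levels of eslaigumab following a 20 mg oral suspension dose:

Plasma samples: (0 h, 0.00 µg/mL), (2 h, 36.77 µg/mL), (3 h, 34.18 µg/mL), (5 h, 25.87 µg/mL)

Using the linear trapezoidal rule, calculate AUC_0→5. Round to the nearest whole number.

Trapezoidal AUC_0→5:
  [0→2]: (0.00+36.77)/2 × 2 = 36.77
  [2→3]: (36.77+34.18)/2 × 1 = 35.475
  [3→5]: (34.18+25.87)/2 × 2 = 60.05
  Sum = 132.295 µg/mL·h

AUC = 132 µg/mL·h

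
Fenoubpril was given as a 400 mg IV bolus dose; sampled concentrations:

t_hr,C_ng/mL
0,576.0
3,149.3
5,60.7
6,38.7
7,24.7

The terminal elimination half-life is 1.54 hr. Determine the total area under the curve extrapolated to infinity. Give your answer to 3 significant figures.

Trapezoidal AUC_0→7:
  [0→3]: (576.0+149.3)/2 × 3 = 1087.95
  [3→5]: (149.3+60.7)/2 × 2 = 210.0
  [5→6]: (60.7+38.7)/2 × 1 = 49.7
  [6→7]: (38.7+24.7)/2 × 1 = 31.7
  Sum = 1379.35 ng/mL·hr
k_e = ln2 / t½ = 0.693147 / 1.54 = 0.4501 hr^-1
Extrapolated tail: C_last / k_e = 24.7 / 0.4501 = 54.877
AUC_0→∞ = 1379.35 + 54.877 = 1434.227 ng/mL·hr

AUC = 1430 ng/mL·hr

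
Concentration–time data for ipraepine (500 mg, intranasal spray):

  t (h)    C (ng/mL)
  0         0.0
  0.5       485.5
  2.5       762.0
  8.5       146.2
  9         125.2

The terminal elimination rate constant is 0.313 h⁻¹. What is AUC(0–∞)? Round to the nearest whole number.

AUC = 4561 ng/mL·h

Trapezoidal AUC_0→9:
  [0→0.5]: (0.0+485.5)/2 × 0.5 = 121.375
  [0.5→2.5]: (485.5+762.0)/2 × 2 = 1247.5
  [2.5→8.5]: (762.0+146.2)/2 × 6 = 2724.6
  [8.5→9]: (146.2+125.2)/2 × 0.5 = 67.85
  Sum = 4161.325 ng/mL·h
Extrapolated tail: C_last / k_e = 125.2 / 0.313 = 400.000
AUC_0→∞ = 4161.325 + 400.000 = 4561.325 ng/mL·h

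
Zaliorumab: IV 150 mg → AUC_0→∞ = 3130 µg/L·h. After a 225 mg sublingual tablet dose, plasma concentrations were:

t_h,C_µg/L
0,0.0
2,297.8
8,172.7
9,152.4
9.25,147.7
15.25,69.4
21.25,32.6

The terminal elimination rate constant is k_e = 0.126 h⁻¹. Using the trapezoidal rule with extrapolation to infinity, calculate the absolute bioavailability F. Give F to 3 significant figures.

F = 0.666

Trapezoidal AUC_0→21.25 (sublingual tablet):
  [0→2]: (0.0+297.8)/2 × 2 = 297.8
  [2→8]: (297.8+172.7)/2 × 6 = 1411.5
  [8→9]: (172.7+152.4)/2 × 1 = 162.55
  [9→9.25]: (152.4+147.7)/2 × 0.25 = 37.5125
  [9.25→15.25]: (147.7+69.4)/2 × 6 = 651.3
  [15.25→21.25]: (69.4+32.6)/2 × 6 = 306.0
  Sum = 2866.6625 µg/L·h
Tail: C_last/k_e = 32.6/0.126 = 258.730
AUC_0→∞ (sublingual tablet) = 2866.6625 + 258.730 = 3125.3925 µg/L·h
F = (AUC_ev/D_ev)/(AUC_iv/D_iv) = (3125.3925/225)/(3130/150) = 13.8906/20.8667 = 0.6657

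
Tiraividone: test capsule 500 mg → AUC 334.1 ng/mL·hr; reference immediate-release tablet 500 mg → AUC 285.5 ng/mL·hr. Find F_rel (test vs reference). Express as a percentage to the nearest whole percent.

F_rel = 117%

F_rel = (AUC_test/D_test) / (AUC_ref/D_ref)
      = (334.1/500) / (285.5/500)
      = 0.6682 / 0.571 = 1.1702 = 117.02%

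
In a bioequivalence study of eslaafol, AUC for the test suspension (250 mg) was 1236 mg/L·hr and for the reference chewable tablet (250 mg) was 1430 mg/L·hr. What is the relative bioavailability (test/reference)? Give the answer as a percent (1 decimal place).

F_rel = (AUC_test/D_test) / (AUC_ref/D_ref)
      = (1236/250) / (1430/250)
      = 4.944 / 5.72 = 0.8643 = 86.43%

F_rel = 86.4%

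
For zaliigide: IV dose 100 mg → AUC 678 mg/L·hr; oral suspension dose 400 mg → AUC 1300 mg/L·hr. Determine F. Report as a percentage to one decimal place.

F = (AUC_ev / D_ev) / (AUC_iv / D_iv)
  = (1300/400) / (678/100)
  = 3.25 / 6.78 = 0.4794
  = 47.94%

F = 47.9%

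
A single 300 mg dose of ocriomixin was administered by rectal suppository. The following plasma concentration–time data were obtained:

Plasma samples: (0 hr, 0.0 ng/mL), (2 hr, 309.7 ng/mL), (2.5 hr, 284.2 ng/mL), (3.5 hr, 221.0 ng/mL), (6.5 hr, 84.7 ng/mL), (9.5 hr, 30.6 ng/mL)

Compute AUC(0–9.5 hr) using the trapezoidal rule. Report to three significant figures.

AUC = 1340 ng/mL·hr

Trapezoidal AUC_0→9.5:
  [0→2]: (0.0+309.7)/2 × 2 = 309.7
  [2→2.5]: (309.7+284.2)/2 × 0.5 = 148.475
  [2.5→3.5]: (284.2+221.0)/2 × 1 = 252.6
  [3.5→6.5]: (221.0+84.7)/2 × 3 = 458.55
  [6.5→9.5]: (84.7+30.6)/2 × 3 = 172.95
  Sum = 1342.275 ng/mL·hr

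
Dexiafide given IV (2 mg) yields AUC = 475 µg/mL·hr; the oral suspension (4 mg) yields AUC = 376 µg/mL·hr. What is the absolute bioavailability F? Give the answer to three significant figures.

F = (AUC_ev / D_ev) / (AUC_iv / D_iv)
  = (376/4) / (475/2)
  = 94 / 237.5 = 0.3958

F = 0.396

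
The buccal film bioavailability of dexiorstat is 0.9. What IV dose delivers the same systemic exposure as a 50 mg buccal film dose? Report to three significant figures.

D_iv = 45.0 mg

Systemic exposure from an extravascular dose = F × D_ev, so the equivalent IV dose is F × D_ev.
D_iv = F × D_ev = 0.9 × 50 = 45 mg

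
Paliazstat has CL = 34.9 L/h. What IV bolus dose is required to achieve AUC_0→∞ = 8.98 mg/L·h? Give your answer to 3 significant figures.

Dose = 313 mg

Dose_iv = CL × AUC_0→∞
     = 34.9 × 8.98 = 313.402 mg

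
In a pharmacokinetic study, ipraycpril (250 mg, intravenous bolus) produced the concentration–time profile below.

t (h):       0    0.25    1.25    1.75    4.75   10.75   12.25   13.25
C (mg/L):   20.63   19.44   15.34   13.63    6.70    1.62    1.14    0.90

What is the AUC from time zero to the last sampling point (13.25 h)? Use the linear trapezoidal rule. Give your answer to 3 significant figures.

AUC = 88.2 mg/L·h

Trapezoidal AUC_0→13.25:
  [0→0.25]: (20.63+19.44)/2 × 0.25 = 5.00875
  [0.25→1.25]: (19.44+15.34)/2 × 1 = 17.39
  [1.25→1.75]: (15.34+13.63)/2 × 0.5 = 7.2425
  [1.75→4.75]: (13.63+6.70)/2 × 3 = 30.495
  [4.75→10.75]: (6.70+1.62)/2 × 6 = 24.96
  [10.75→12.25]: (1.62+1.14)/2 × 1.5 = 2.07
  [12.25→13.25]: (1.14+0.90)/2 × 1 = 1.02
  Sum = 88.18625 mg/L·h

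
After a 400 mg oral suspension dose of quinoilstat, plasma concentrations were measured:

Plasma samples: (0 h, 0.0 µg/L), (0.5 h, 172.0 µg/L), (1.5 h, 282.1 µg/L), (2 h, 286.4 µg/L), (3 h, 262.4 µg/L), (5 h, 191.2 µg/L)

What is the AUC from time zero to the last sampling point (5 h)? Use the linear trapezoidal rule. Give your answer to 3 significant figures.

AUC = 1140 µg/L·h

Trapezoidal AUC_0→5:
  [0→0.5]: (0.0+172.0)/2 × 0.5 = 43.0
  [0.5→1.5]: (172.0+282.1)/2 × 1 = 227.05
  [1.5→2]: (282.1+286.4)/2 × 0.5 = 142.125
  [2→3]: (286.4+262.4)/2 × 1 = 274.4
  [3→5]: (262.4+191.2)/2 × 2 = 453.6
  Sum = 1140.175 µg/L·h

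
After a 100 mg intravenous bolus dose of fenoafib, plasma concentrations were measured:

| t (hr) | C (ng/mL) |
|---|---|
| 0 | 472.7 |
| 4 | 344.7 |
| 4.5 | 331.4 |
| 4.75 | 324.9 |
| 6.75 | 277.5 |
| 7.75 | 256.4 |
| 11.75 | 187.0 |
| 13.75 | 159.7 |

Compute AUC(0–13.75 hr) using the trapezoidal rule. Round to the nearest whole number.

Trapezoidal AUC_0→13.75:
  [0→4]: (472.7+344.7)/2 × 4 = 1634.8
  [4→4.5]: (344.7+331.4)/2 × 0.5 = 169.025
  [4.5→4.75]: (331.4+324.9)/2 × 0.25 = 82.0375
  [4.75→6.75]: (324.9+277.5)/2 × 2 = 602.4
  [6.75→7.75]: (277.5+256.4)/2 × 1 = 266.95
  [7.75→11.75]: (256.4+187.0)/2 × 4 = 886.8
  [11.75→13.75]: (187.0+159.7)/2 × 2 = 346.7
  Sum = 3988.7125 ng/mL·hr

AUC = 3989 ng/mL·hr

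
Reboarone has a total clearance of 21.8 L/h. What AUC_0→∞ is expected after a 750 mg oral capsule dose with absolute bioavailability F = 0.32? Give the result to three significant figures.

AUC = 11.0 mg/L·h

AUC_0→∞ = F × Dose / CL
        = 0.32 × 750 / 21.8 = 11.0092 mg/L·h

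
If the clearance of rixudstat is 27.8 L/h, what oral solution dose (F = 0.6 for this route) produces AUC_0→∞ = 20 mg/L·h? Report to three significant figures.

Dose = 927 mg

Dose = CL × AUC_0→∞ / F
     = 27.8 × 20 / 0.6 = 926.667 mg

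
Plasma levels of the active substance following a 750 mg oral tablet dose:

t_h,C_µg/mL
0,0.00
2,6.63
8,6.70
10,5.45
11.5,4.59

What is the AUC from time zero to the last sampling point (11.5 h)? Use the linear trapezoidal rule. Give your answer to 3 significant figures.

AUC = 66.3 µg/mL·h

Trapezoidal AUC_0→11.5:
  [0→2]: (0.00+6.63)/2 × 2 = 6.63
  [2→8]: (6.63+6.70)/2 × 6 = 39.99
  [8→10]: (6.70+5.45)/2 × 2 = 12.15
  [10→11.5]: (5.45+4.59)/2 × 1.5 = 7.53
  Sum = 66.3 µg/mL·h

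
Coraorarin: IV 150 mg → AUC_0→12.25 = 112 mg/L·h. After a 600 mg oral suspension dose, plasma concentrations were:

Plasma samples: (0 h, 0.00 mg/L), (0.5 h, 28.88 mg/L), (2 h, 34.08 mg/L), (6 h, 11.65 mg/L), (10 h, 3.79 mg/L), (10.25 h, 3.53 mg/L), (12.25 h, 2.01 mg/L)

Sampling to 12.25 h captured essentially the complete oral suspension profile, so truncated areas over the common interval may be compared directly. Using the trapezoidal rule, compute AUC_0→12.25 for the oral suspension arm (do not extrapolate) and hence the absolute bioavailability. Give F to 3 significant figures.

Trapezoidal AUC_0→12.25 (oral suspension):
  [0→0.5]: (0.00+28.88)/2 × 0.5 = 7.22
  [0.5→2]: (28.88+34.08)/2 × 1.5 = 47.22
  [2→6]: (34.08+11.65)/2 × 4 = 91.46
  [6→10]: (11.65+3.79)/2 × 4 = 30.88
  [10→10.25]: (3.79+3.53)/2 × 0.25 = 0.915
  [10.25→12.25]: (3.53+2.01)/2 × 2 = 5.54
  Sum = 183.235 mg/L·h
F = (AUC_ev/D_ev)/(AUC_iv/D_iv) = (183.235/600)/(112/150) = 0.305392/0.746667 = 0.4090

F = 0.409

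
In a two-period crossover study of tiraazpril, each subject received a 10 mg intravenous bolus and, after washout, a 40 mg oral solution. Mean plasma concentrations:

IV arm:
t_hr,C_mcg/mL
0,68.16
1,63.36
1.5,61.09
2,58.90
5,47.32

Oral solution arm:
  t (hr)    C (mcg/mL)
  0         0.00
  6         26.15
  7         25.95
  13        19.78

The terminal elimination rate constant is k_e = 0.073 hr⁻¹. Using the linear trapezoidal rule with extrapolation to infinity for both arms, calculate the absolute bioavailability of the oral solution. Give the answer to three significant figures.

Trapezoidal AUC_0→5 (IV):
  [0→1]: (68.16+63.36)/2 × 1 = 65.76
  [1→1.5]: (63.36+61.09)/2 × 0.5 = 31.1125
  [1.5→2]: (61.09+58.90)/2 × 0.5 = 29.9975
  [2→5]: (58.90+47.32)/2 × 3 = 159.33
  Sum = 286.2 mcg/mL·hr
IV tail: 47.32/0.073 = 648.219; AUC_iv,0→∞ = 286.2 + 648.219 = 934.419 mcg/mL·hr
Trapezoidal AUC_0→13 (oral solution):
  [0→6]: (0.00+26.15)/2 × 6 = 78.45
  [6→7]: (26.15+25.95)/2 × 1 = 26.05
  [7→13]: (25.95+19.78)/2 × 6 = 137.19
  Sum = 241.69 mcg/mL·hr
oral solution tail: 19.78/0.073 = 270.959; AUC_ev,0→∞ = 241.69 + 270.959 = 512.649 mcg/mL·hr
F = (AUC_ev/D_ev)/(AUC_iv/D_iv) = (512.649/40)/(934.419/10) = 12.816225/93.4419 = 0.1372

F = 0.137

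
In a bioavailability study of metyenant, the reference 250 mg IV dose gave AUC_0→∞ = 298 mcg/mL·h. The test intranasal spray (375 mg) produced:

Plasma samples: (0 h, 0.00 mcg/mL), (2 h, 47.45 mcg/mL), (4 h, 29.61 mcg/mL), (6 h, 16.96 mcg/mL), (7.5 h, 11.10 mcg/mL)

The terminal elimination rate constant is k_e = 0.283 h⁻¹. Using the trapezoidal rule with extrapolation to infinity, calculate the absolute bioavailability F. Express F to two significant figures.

F = 0.52

Trapezoidal AUC_0→7.5 (intranasal spray):
  [0→2]: (0.00+47.45)/2 × 2 = 47.45
  [2→4]: (47.45+29.61)/2 × 2 = 77.06
  [4→6]: (29.61+16.96)/2 × 2 = 46.57
  [6→7.5]: (16.96+11.10)/2 × 1.5 = 21.045
  Sum = 192.125 mcg/mL·h
Tail: C_last/k_e = 11.10/0.283 = 39.223
AUC_0→∞ (intranasal spray) = 192.125 + 39.223 = 231.348 mcg/mL·h
F = (AUC_ev/D_ev)/(AUC_iv/D_iv) = (231.348/375)/(298/250) = 0.616928/1.192 = 0.5176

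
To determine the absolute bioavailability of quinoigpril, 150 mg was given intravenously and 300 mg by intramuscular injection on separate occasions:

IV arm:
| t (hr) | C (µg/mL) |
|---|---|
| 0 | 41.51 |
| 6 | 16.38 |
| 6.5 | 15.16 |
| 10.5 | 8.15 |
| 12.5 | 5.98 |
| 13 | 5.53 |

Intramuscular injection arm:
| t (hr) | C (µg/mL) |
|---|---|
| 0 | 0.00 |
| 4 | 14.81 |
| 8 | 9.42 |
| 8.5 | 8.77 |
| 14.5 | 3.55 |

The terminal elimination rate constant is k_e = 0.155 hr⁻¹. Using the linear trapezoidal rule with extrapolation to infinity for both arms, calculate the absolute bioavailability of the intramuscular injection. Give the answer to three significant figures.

F = 0.254

Trapezoidal AUC_0→13 (IV):
  [0→6]: (41.51+16.38)/2 × 6 = 173.67
  [6→6.5]: (16.38+15.16)/2 × 0.5 = 7.885
  [6.5→10.5]: (15.16+8.15)/2 × 4 = 46.62
  [10.5→12.5]: (8.15+5.98)/2 × 2 = 14.13
  [12.5→13]: (5.98+5.53)/2 × 0.5 = 2.8775
  Sum = 245.1825 µg/mL·hr
IV tail: 5.53/0.155 = 35.677; AUC_iv,0→∞ = 245.1825 + 35.677 = 280.8595 µg/mL·hr
Trapezoidal AUC_0→14.5 (intramuscular injection):
  [0→4]: (0.00+14.81)/2 × 4 = 29.62
  [4→8]: (14.81+9.42)/2 × 4 = 48.46
  [8→8.5]: (9.42+8.77)/2 × 0.5 = 4.5475
  [8.5→14.5]: (8.77+3.55)/2 × 6 = 36.96
  Sum = 119.5875 µg/mL·hr
intramuscular injection tail: 3.55/0.155 = 22.903; AUC_ev,0→∞ = 119.5875 + 22.903 = 142.4905 µg/mL·hr
F = (AUC_ev/D_ev)/(AUC_iv/D_iv) = (142.4905/300)/(280.8595/150) = 0.474968/1.8724 = 0.2537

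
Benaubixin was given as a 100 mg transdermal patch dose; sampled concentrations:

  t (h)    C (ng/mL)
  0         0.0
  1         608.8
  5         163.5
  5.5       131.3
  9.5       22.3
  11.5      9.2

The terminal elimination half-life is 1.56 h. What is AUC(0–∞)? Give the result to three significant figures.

Trapezoidal AUC_0→11.5:
  [0→1]: (0.0+608.8)/2 × 1 = 304.4
  [1→5]: (608.8+163.5)/2 × 4 = 1544.6
  [5→5.5]: (163.5+131.3)/2 × 0.5 = 73.7
  [5.5→9.5]: (131.3+22.3)/2 × 4 = 307.2
  [9.5→11.5]: (22.3+9.2)/2 × 2 = 31.5
  Sum = 2261.4 ng/mL·h
k_e = ln2 / t½ = 0.693147 / 1.56 = 0.4443 h^-1
Extrapolated tail: C_last / k_e = 9.2 / 0.4443 = 20.707
AUC_0→∞ = 2261.4 + 20.707 = 2282.107 ng/mL·h

AUC = 2280 ng/mL·h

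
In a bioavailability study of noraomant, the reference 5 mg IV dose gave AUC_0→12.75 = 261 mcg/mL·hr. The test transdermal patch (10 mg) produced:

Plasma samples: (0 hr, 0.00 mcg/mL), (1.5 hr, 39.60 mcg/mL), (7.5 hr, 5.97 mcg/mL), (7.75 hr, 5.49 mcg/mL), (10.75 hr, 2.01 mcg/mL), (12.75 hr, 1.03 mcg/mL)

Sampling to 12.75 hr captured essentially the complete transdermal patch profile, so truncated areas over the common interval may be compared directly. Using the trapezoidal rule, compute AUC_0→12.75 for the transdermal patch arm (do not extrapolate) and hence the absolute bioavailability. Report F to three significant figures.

F = 0.349

Trapezoidal AUC_0→12.75 (transdermal patch):
  [0→1.5]: (0.00+39.60)/2 × 1.5 = 29.7
  [1.5→7.5]: (39.60+5.97)/2 × 6 = 136.71
  [7.5→7.75]: (5.97+5.49)/2 × 0.25 = 1.4325
  [7.75→10.75]: (5.49+2.01)/2 × 3 = 11.25
  [10.75→12.75]: (2.01+1.03)/2 × 2 = 3.04
  Sum = 182.1325 mcg/mL·hr
F = (AUC_ev/D_ev)/(AUC_iv/D_iv) = (182.1325/10)/(261/5) = 18.21325/52.2 = 0.3489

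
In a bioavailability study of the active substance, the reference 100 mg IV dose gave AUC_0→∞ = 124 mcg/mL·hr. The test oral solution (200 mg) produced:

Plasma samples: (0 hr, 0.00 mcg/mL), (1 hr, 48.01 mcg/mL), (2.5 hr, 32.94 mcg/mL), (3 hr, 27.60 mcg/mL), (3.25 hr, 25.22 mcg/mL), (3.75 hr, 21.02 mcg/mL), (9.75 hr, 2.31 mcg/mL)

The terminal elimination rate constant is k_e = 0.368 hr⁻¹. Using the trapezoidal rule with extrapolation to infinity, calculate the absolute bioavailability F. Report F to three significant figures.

Trapezoidal AUC_0→9.75 (oral solution):
  [0→1]: (0.00+48.01)/2 × 1 = 24.005
  [1→2.5]: (48.01+32.94)/2 × 1.5 = 60.7125
  [2.5→3]: (32.94+27.60)/2 × 0.5 = 15.135
  [3→3.25]: (27.60+25.22)/2 × 0.25 = 6.6025
  [3.25→3.75]: (25.22+21.02)/2 × 0.5 = 11.56
  [3.75→9.75]: (21.02+2.31)/2 × 6 = 69.99
  Sum = 188.005 mcg/mL·hr
Tail: C_last/k_e = 2.31/0.368 = 6.277
AUC_0→∞ (oral solution) = 188.005 + 6.277 = 194.282 mcg/mL·hr
F = (AUC_ev/D_ev)/(AUC_iv/D_iv) = (194.282/200)/(124/100) = 0.97141/1.24 = 0.7834

F = 0.783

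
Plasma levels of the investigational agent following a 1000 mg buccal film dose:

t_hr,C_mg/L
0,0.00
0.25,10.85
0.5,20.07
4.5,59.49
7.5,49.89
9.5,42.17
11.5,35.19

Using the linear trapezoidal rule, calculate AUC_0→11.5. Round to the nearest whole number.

AUC = 498 mg/L·hr

Trapezoidal AUC_0→11.5:
  [0→0.25]: (0.00+10.85)/2 × 0.25 = 1.35625
  [0.25→0.5]: (10.85+20.07)/2 × 0.25 = 3.865
  [0.5→4.5]: (20.07+59.49)/2 × 4 = 159.12
  [4.5→7.5]: (59.49+49.89)/2 × 3 = 164.07
  [7.5→9.5]: (49.89+42.17)/2 × 2 = 92.06
  [9.5→11.5]: (42.17+35.19)/2 × 2 = 77.36
  Sum = 497.83125 mg/L·hr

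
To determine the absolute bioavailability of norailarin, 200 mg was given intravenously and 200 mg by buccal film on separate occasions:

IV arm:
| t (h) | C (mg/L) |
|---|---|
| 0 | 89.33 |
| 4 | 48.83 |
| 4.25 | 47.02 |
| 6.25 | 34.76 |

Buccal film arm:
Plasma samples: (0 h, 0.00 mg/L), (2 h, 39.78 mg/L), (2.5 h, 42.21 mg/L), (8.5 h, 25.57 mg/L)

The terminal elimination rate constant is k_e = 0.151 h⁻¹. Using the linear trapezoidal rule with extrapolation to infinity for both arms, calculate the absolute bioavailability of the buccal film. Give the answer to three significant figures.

Trapezoidal AUC_0→6.25 (IV):
  [0→4]: (89.33+48.83)/2 × 4 = 276.32
  [4→4.25]: (48.83+47.02)/2 × 0.25 = 11.98125
  [4.25→6.25]: (47.02+34.76)/2 × 2 = 81.78
  Sum = 370.08125 mg/L·h
IV tail: 34.76/0.151 = 230.199; AUC_iv,0→∞ = 370.08125 + 230.199 = 600.28025 mg/L·h
Trapezoidal AUC_0→8.5 (buccal film):
  [0→2]: (0.00+39.78)/2 × 2 = 39.78
  [2→2.5]: (39.78+42.21)/2 × 0.5 = 20.4975
  [2.5→8.5]: (42.21+25.57)/2 × 6 = 203.34
  Sum = 263.6175 mg/L·h
buccal film tail: 25.57/0.151 = 169.338; AUC_ev,0→∞ = 263.6175 + 169.338 = 432.9555 mg/L·h
F = (AUC_ev/D_ev)/(AUC_iv/D_iv) = (432.9555/200)/(600.28025/200) = 2.1647775/3.0014 = 0.7213

F = 0.721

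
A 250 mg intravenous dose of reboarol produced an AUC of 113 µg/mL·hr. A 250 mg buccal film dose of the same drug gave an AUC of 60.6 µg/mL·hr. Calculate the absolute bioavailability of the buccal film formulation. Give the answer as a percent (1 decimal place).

F = (AUC_ev / D_ev) / (AUC_iv / D_iv)
  = (60.6/250) / (113/250)
  = 0.2424 / 0.452 = 0.5363
  = 53.63%

F = 53.6%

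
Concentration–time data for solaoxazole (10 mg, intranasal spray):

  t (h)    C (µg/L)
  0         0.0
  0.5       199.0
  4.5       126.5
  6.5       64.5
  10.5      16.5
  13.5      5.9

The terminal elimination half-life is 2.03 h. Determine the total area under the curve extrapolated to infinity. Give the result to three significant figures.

Trapezoidal AUC_0→13.5:
  [0→0.5]: (0.0+199.0)/2 × 0.5 = 49.75
  [0.5→4.5]: (199.0+126.5)/2 × 4 = 651.0
  [4.5→6.5]: (126.5+64.5)/2 × 2 = 191.0
  [6.5→10.5]: (64.5+16.5)/2 × 4 = 162.0
  [10.5→13.5]: (16.5+5.9)/2 × 3 = 33.6
  Sum = 1087.35 µg/L·h
k_e = ln2 / t½ = 0.693147 / 2.03 = 0.3415 h^-1
Extrapolated tail: C_last / k_e = 5.9 / 0.3415 = 17.277
AUC_0→∞ = 1087.35 + 17.277 = 1104.627 µg/L·h

AUC = 1100 µg/L·h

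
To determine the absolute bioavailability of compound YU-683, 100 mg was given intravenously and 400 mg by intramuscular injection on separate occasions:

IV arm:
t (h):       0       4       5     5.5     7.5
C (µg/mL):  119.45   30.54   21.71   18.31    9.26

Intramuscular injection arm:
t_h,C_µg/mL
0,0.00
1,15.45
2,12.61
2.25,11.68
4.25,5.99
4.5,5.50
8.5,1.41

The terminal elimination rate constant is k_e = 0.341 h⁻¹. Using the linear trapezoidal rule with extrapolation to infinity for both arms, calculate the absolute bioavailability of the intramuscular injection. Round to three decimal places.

Trapezoidal AUC_0→7.5 (IV):
  [0→4]: (119.45+30.54)/2 × 4 = 299.98
  [4→5]: (30.54+21.71)/2 × 1 = 26.125
  [5→5.5]: (21.71+18.31)/2 × 0.5 = 10.005
  [5.5→7.5]: (18.31+9.26)/2 × 2 = 27.57
  Sum = 363.68 µg/mL·h
IV tail: 9.26/0.341 = 27.155; AUC_iv,0→∞ = 363.68 + 27.155 = 390.835 µg/mL·h
Trapezoidal AUC_0→8.5 (intramuscular injection):
  [0→1]: (0.00+15.45)/2 × 1 = 7.725
  [1→2]: (15.45+12.61)/2 × 1 = 14.03
  [2→2.25]: (12.61+11.68)/2 × 0.25 = 3.03625
  [2.25→4.25]: (11.68+5.99)/2 × 2 = 17.67
  [4.25→4.5]: (5.99+5.50)/2 × 0.25 = 1.43625
  [4.5→8.5]: (5.50+1.41)/2 × 4 = 13.82
  Sum = 57.7175 µg/mL·h
intramuscular injection tail: 1.41/0.341 = 4.135; AUC_ev,0→∞ = 57.7175 + 4.135 = 61.8525 µg/mL·h
F = (AUC_ev/D_ev)/(AUC_iv/D_iv) = (61.8525/400)/(390.835/100) = 0.15463125/3.90835 = 0.0396

F = 0.040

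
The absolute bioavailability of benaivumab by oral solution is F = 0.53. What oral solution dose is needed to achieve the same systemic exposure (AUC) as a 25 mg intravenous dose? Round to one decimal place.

D_oral = 47.2 mg

For equal systemic exposure: F × D_ev = D_iv
D_ev = D_iv / F = 25 / 0.53 = 47.1698 mg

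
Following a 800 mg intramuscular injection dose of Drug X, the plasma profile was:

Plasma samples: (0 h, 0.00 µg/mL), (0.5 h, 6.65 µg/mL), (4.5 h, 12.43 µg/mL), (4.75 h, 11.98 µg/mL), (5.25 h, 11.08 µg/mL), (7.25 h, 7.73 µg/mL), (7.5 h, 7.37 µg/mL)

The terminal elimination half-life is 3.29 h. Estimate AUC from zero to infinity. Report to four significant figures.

AUC = 104.3 µg/mL·h

Trapezoidal AUC_0→7.5:
  [0→0.5]: (0.00+6.65)/2 × 0.5 = 1.6625
  [0.5→4.5]: (6.65+12.43)/2 × 4 = 38.16
  [4.5→4.75]: (12.43+11.98)/2 × 0.25 = 3.05125
  [4.75→5.25]: (11.98+11.08)/2 × 0.5 = 5.765
  [5.25→7.25]: (11.08+7.73)/2 × 2 = 18.81
  [7.25→7.5]: (7.73+7.37)/2 × 0.25 = 1.8875
  Sum = 69.33625 µg/mL·h
k_e = ln2 / t½ = 0.693147 / 3.29 = 0.2107 h^-1
Extrapolated tail: C_last / k_e = 7.37 / 0.2107 = 34.979
AUC_0→∞ = 69.33625 + 34.979 = 104.31525 µg/mL·h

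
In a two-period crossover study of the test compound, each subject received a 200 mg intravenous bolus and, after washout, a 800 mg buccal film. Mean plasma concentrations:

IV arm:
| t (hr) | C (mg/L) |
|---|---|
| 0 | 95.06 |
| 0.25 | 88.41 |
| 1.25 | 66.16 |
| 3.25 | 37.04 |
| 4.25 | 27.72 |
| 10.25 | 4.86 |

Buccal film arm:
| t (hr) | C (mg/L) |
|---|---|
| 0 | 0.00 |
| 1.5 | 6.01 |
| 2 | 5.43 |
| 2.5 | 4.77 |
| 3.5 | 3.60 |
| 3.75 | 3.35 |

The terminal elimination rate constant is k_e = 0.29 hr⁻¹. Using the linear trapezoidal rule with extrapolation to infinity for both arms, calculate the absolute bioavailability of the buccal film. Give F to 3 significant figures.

F = 0.0189

Trapezoidal AUC_0→10.25 (IV):
  [0→0.25]: (95.06+88.41)/2 × 0.25 = 22.93375
  [0.25→1.25]: (88.41+66.16)/2 × 1 = 77.285
  [1.25→3.25]: (66.16+37.04)/2 × 2 = 103.2
  [3.25→4.25]: (37.04+27.72)/2 × 1 = 32.38
  [4.25→10.25]: (27.72+4.86)/2 × 6 = 97.74
  Sum = 333.53875 mg/L·hr
IV tail: 4.86/0.29 = 16.759; AUC_iv,0→∞ = 333.53875 + 16.759 = 350.29775 mg/L·hr
Trapezoidal AUC_0→3.75 (buccal film):
  [0→1.5]: (0.00+6.01)/2 × 1.5 = 4.5075
  [1.5→2]: (6.01+5.43)/2 × 0.5 = 2.86
  [2→2.5]: (5.43+4.77)/2 × 0.5 = 2.55
  [2.5→3.5]: (4.77+3.60)/2 × 1 = 4.185
  [3.5→3.75]: (3.60+3.35)/2 × 0.25 = 0.86875
  Sum = 14.97125 mg/L·hr
buccal film tail: 3.35/0.29 = 11.552; AUC_ev,0→∞ = 14.97125 + 11.552 = 26.52325 mg/L·hr
F = (AUC_ev/D_ev)/(AUC_iv/D_iv) = (26.52325/800)/(350.29775/200) = 0.0331541/1.75149 = 0.0189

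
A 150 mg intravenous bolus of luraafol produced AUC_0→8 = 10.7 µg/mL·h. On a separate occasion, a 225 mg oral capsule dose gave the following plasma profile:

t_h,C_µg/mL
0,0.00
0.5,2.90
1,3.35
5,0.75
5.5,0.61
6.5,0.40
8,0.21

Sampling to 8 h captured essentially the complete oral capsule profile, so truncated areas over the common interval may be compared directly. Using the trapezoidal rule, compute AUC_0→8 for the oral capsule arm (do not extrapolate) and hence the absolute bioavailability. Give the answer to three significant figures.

F = 0.735

Trapezoidal AUC_0→8 (oral capsule):
  [0→0.5]: (0.00+2.90)/2 × 0.5 = 0.725
  [0.5→1]: (2.90+3.35)/2 × 0.5 = 1.5625
  [1→5]: (3.35+0.75)/2 × 4 = 8.2
  [5→5.5]: (0.75+0.61)/2 × 0.5 = 0.34
  [5.5→6.5]: (0.61+0.40)/2 × 1 = 0.505
  [6.5→8]: (0.40+0.21)/2 × 1.5 = 0.4575
  Sum = 11.79 µg/mL·h
F = (AUC_ev/D_ev)/(AUC_iv/D_iv) = (11.79/225)/(10.7/150) = 0.0524/0.0713333 = 0.7346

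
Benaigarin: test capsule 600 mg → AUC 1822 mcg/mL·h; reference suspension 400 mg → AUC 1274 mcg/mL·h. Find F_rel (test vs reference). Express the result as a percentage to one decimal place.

F_rel = (AUC_test/D_test) / (AUC_ref/D_ref)
      = (1822/600) / (1274/400)
      = 3.03667 / 3.185 = 0.9534 = 95.34%

F_rel = 95.3%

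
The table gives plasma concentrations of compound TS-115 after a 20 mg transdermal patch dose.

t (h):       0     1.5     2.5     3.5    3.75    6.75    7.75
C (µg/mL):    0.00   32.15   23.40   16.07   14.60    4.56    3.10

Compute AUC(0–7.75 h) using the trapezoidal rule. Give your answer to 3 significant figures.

Trapezoidal AUC_0→7.75:
  [0→1.5]: (0.00+32.15)/2 × 1.5 = 24.1125
  [1.5→2.5]: (32.15+23.40)/2 × 1 = 27.775
  [2.5→3.5]: (23.40+16.07)/2 × 1 = 19.735
  [3.5→3.75]: (16.07+14.60)/2 × 0.25 = 3.83375
  [3.75→6.75]: (14.60+4.56)/2 × 3 = 28.74
  [6.75→7.75]: (4.56+3.10)/2 × 1 = 3.83
  Sum = 108.02625 µg/mL·h

AUC = 108 µg/mL·h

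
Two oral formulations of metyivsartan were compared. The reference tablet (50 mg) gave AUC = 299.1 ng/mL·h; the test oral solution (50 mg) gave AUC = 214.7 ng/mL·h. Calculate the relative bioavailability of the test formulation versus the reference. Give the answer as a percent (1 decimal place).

F_rel = (AUC_test/D_test) / (AUC_ref/D_ref)
      = (214.7/50) / (299.1/50)
      = 4.294 / 5.982 = 0.7178 = 71.78%

F_rel = 71.8%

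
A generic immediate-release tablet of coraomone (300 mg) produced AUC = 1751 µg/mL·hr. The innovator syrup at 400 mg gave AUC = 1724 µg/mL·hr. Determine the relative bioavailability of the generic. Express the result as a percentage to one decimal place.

F_rel = 135.4%

F_rel = (AUC_test/D_test) / (AUC_ref/D_ref)
      = (1751/300) / (1724/400)
      = 5.83667 / 4.31 = 1.3542 = 135.42%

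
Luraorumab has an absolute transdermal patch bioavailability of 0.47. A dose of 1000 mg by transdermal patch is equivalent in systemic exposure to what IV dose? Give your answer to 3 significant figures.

Systemic exposure from an extravascular dose = F × D_ev, so the equivalent IV dose is F × D_ev.
D_iv = F × D_ev = 0.47 × 1000 = 470 mg

D_iv = 470 mg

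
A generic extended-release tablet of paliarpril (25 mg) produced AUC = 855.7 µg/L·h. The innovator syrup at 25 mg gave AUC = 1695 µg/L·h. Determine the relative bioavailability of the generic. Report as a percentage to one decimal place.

F_rel = 50.5%

F_rel = (AUC_test/D_test) / (AUC_ref/D_ref)
      = (855.7/25) / (1695/25)
      = 34.228 / 67.8 = 0.5048 = 50.48%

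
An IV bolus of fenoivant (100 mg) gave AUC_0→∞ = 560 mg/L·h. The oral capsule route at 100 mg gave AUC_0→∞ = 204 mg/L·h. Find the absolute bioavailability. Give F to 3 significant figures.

F = (AUC_ev / D_ev) / (AUC_iv / D_iv)
  = (204/100) / (560/100)
  = 2.04 / 5.6 = 0.3643

F = 0.364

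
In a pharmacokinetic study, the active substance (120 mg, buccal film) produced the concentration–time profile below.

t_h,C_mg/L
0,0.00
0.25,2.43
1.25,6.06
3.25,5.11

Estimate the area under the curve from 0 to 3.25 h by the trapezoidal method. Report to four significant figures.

Trapezoidal AUC_0→3.25:
  [0→0.25]: (0.00+2.43)/2 × 0.25 = 0.30375
  [0.25→1.25]: (2.43+6.06)/2 × 1 = 4.245
  [1.25→3.25]: (6.06+5.11)/2 × 2 = 11.17
  Sum = 15.71875 mg/L·h

AUC = 15.72 mg/L·h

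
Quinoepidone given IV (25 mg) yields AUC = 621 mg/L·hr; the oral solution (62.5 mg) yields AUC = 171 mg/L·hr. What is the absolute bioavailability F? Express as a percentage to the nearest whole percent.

F = (AUC_ev / D_ev) / (AUC_iv / D_iv)
  = (171/62.5) / (621/25)
  = 2.736 / 24.84 = 0.1101
  = 11.01%

F = 11%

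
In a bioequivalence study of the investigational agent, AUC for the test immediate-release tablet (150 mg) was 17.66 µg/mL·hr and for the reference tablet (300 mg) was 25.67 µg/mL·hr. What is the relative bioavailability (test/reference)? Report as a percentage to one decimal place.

F_rel = 137.6%

F_rel = (AUC_test/D_test) / (AUC_ref/D_ref)
      = (17.66/150) / (25.67/300)
      = 0.117733 / 0.0855667 = 1.3759 = 137.59%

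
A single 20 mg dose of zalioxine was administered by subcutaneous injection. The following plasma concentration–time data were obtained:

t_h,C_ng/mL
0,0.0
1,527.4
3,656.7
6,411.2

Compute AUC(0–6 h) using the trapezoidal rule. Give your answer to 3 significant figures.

AUC = 3050 ng/mL·h

Trapezoidal AUC_0→6:
  [0→1]: (0.0+527.4)/2 × 1 = 263.7
  [1→3]: (527.4+656.7)/2 × 2 = 1184.1
  [3→6]: (656.7+411.2)/2 × 3 = 1601.85
  Sum = 3049.65 ng/mL·h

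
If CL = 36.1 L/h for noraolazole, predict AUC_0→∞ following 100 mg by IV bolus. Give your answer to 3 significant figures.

AUC = 2.77 mg/L·h

AUC_0→∞ = Dose_iv / CL
        = 100 / 36.1 = 2.77008 mg/L·h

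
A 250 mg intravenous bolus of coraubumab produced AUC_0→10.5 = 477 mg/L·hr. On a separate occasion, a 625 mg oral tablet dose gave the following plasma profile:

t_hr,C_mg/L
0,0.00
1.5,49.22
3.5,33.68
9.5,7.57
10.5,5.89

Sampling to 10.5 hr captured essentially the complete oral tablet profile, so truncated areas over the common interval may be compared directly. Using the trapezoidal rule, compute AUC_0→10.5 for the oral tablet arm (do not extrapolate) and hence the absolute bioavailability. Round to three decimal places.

Trapezoidal AUC_0→10.5 (oral tablet):
  [0→1.5]: (0.00+49.22)/2 × 1.5 = 36.915
  [1.5→3.5]: (49.22+33.68)/2 × 2 = 82.9
  [3.5→9.5]: (33.68+7.57)/2 × 6 = 123.75
  [9.5→10.5]: (7.57+5.89)/2 × 1 = 6.73
  Sum = 250.295 mg/L·hr
F = (AUC_ev/D_ev)/(AUC_iv/D_iv) = (250.295/625)/(477/250) = 0.400472/1.908 = 0.2099

F = 0.210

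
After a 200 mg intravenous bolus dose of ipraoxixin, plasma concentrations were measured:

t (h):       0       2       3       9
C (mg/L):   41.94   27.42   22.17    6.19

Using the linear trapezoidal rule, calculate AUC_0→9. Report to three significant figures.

AUC = 179 mg/L·h

Trapezoidal AUC_0→9:
  [0→2]: (41.94+27.42)/2 × 2 = 69.36
  [2→3]: (27.42+22.17)/2 × 1 = 24.795
  [3→9]: (22.17+6.19)/2 × 6 = 85.08
  Sum = 179.235 mg/L·h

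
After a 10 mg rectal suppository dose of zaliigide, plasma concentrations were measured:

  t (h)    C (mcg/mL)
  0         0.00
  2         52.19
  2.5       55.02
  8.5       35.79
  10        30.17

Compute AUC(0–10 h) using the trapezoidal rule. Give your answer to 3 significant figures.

AUC = 401 mcg/mL·h

Trapezoidal AUC_0→10:
  [0→2]: (0.00+52.19)/2 × 2 = 52.19
  [2→2.5]: (52.19+55.02)/2 × 0.5 = 26.8025
  [2.5→8.5]: (55.02+35.79)/2 × 6 = 272.43
  [8.5→10]: (35.79+30.17)/2 × 1.5 = 49.47
  Sum = 400.8925 mcg/mL·h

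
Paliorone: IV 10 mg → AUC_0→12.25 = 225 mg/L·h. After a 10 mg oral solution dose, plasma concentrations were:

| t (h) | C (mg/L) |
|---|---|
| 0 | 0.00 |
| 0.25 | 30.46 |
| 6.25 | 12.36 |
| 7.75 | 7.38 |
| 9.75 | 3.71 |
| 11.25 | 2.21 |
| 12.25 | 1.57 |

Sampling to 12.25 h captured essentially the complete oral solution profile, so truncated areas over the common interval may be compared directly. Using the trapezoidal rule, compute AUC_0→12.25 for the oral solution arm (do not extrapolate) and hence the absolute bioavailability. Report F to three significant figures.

Trapezoidal AUC_0→12.25 (oral solution):
  [0→0.25]: (0.00+30.46)/2 × 0.25 = 3.8075
  [0.25→6.25]: (30.46+12.36)/2 × 6 = 128.46
  [6.25→7.75]: (12.36+7.38)/2 × 1.5 = 14.805
  [7.75→9.75]: (7.38+3.71)/2 × 2 = 11.09
  [9.75→11.25]: (3.71+2.21)/2 × 1.5 = 4.44
  [11.25→12.25]: (2.21+1.57)/2 × 1 = 1.89
  Sum = 164.4925 mg/L·h
F = (AUC_ev/D_ev)/(AUC_iv/D_iv) = (164.4925/10)/(225/10) = 16.44925/22.5 = 0.7311

F = 0.731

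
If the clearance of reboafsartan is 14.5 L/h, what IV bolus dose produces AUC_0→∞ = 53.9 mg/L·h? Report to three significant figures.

Dose = 782 mg

Dose_iv = CL × AUC_0→∞
     = 14.5 × 53.9 = 781.55 mg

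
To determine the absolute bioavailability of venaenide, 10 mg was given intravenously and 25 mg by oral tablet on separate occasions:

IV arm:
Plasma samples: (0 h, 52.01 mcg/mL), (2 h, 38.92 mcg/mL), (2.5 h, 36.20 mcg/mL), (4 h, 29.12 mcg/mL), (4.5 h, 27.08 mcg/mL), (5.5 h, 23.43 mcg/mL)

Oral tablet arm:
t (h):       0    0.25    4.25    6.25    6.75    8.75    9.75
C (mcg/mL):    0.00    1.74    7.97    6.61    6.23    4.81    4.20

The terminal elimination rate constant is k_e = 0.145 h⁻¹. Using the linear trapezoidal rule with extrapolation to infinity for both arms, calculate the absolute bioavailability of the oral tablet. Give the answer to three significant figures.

F = 0.0911

Trapezoidal AUC_0→5.5 (IV):
  [0→2]: (52.01+38.92)/2 × 2 = 90.93
  [2→2.5]: (38.92+36.20)/2 × 0.5 = 18.78
  [2.5→4]: (36.20+29.12)/2 × 1.5 = 48.99
  [4→4.5]: (29.12+27.08)/2 × 0.5 = 14.05
  [4.5→5.5]: (27.08+23.43)/2 × 1 = 25.255
  Sum = 198.005 mcg/mL·h
IV tail: 23.43/0.145 = 161.586; AUC_iv,0→∞ = 198.005 + 161.586 = 359.591 mcg/mL·h
Trapezoidal AUC_0→9.75 (oral tablet):
  [0→0.25]: (0.00+1.74)/2 × 0.25 = 0.2175
  [0.25→4.25]: (1.74+7.97)/2 × 4 = 19.42
  [4.25→6.25]: (7.97+6.61)/2 × 2 = 14.58
  [6.25→6.75]: (6.61+6.23)/2 × 0.5 = 3.21
  [6.75→8.75]: (6.23+4.81)/2 × 2 = 11.04
  [8.75→9.75]: (4.81+4.20)/2 × 1 = 4.505
  Sum = 52.9725 mcg/mL·h
oral tablet tail: 4.20/0.145 = 28.966; AUC_ev,0→∞ = 52.9725 + 28.966 = 81.9385 mcg/mL·h
F = (AUC_ev/D_ev)/(AUC_iv/D_iv) = (81.9385/25)/(359.591/10) = 3.27754/35.9591 = 0.0911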